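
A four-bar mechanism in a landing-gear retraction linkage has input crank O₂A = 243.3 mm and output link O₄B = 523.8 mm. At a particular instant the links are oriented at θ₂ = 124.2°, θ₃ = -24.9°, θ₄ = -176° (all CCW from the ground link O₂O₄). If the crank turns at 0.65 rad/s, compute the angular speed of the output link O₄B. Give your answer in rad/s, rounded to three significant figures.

0.321

ω₂ = 0.65 rad/s
Differentiating the loop-closure r₂e^{iθ₂}+r₃e^{iθ₃}=r₁+r₄e^{iθ₄} gives r₂ω₂e^{iθ₂}+r₃ω₃e^{iθ₃}=r₄ω₄e^{iθ₄}.
Eliminating the other unknown: ω₄ = r₂ω₂ sin(θ₂−θ₃) / [r₄ sin(θ₄−θ₃)].
Numerator sine = +0.51354; denominator sine = -0.48328.
Result = 0.2433·0.65·(+0.51354) / (0.5238·(-0.48328)) = -0.32082 rad/s; magnitude 0.32082 rad/s.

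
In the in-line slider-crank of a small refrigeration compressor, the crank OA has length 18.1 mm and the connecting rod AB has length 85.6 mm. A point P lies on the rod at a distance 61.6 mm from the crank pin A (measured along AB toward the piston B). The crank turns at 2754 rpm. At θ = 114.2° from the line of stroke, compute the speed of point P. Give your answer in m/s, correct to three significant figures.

4.50

ω = 288.4 rad/s.  Crank-pin speed |V_A| = rω = 5.22 m/s, perpendicular to OA.
Rod angle: sinφ = −(r/L) sinθ ⇒ φ = -11.120°; ω_rod = −rω cosθ/√(L²−r²sin²θ) = +25.476 rad/s.
V_P = V_A + ω_rod × AP, with AP = 0.0616 m along the rod.
Components: V_Px = −rω sinθ − a·ω_rod·sinφ = -4.4586 m/s;  V_Py = rω cosθ + a·ω_rod·cosφ = -0.59994 m/s.
|V_P| = √(V_Px² + V_Py²) = 4.4988 m/s.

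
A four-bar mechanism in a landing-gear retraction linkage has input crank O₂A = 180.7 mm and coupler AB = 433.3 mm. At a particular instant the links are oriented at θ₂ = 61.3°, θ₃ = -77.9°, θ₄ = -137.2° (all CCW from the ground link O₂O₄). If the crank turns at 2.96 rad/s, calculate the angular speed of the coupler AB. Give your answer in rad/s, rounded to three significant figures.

0.456

ω₂ = 2.96 rad/s
Differentiating the loop-closure r₂e^{iθ₂}+r₃e^{iθ₃}=r₁+r₄e^{iθ₄} gives r₂ω₂e^{iθ₂}+r₃ω₃e^{iθ₃}=r₄ω₄e^{iθ₄}.
Eliminating the other unknown: ω₃ = r₂ω₂ sin(θ₄−θ₂) / [r₃ sin(θ₃−θ₄)].
Numerator sine = +0.31730; denominator sine = +0.85985.
Result = 0.1807·2.96·(+0.31730) / (0.4333·(+0.85985)) = +0.45553 rad/s; magnitude 0.45553 rad/s.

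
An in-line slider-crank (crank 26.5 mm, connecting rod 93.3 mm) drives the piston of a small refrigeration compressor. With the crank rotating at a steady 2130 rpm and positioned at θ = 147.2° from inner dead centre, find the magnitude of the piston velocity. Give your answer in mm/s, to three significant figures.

ω = 2π·2130/60 = 223.1 rad/s
For an in-line slider-crank, x = r cosθ + √(L² − r² sin²θ), so v = −rω sinθ·[1 + r cosθ/√(L² − r² sin²θ)].
With r = 0.0265 m, L = 0.0933 m, θ = 147.2°: √(L² − r² sin²θ) = 0.092189 m.
v = −0.0265·223.1·0.54171·[1 + 0.0265·-0.84057/0.092189] = -2.4283 m/s.
|v| = 2.4283 m/s = 2428.3 mm/s.

2430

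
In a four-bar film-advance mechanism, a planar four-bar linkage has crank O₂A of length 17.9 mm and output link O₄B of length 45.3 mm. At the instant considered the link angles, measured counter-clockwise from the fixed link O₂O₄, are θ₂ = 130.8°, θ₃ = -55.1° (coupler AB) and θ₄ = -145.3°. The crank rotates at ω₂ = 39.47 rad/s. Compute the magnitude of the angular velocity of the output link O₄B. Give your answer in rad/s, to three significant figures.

1.60

ω₂ = 39.47 rad/s
Differentiating the loop-closure r₂e^{iθ₂}+r₃e^{iθ₃}=r₁+r₄e^{iθ₄} gives r₂ω₂e^{iθ₂}+r₃ω₃e^{iθ₃}=r₄ω₄e^{iθ₄}.
Eliminating the other unknown: ω₄ = r₂ω₂ sin(θ₂−θ₃) / [r₄ sin(θ₄−θ₃)].
Numerator sine = -0.10279; denominator sine = -0.99999.
Result = 0.0179·39.47·(-0.10279) / (0.0453·(-0.99999)) = +1.6032 rad/s; magnitude 1.6032 rad/s.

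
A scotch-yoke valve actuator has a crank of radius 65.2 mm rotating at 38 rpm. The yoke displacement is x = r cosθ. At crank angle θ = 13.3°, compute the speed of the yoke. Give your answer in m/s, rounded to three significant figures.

ω = 3.979 rad/s (from 38 rpm).
x = r cosθ ⇒ ẋ = −rω sinθ.
|v| = rω|sinθ| = 0.0652·3.979·|sin 13.3°| = 0.059687 m/s.

0.0597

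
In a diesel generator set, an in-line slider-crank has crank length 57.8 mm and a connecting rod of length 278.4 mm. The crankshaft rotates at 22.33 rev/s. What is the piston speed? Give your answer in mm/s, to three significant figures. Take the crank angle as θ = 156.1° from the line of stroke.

ω = 2π·22.3 = 140.3 rad/s
For an in-line slider-crank, x = r cosθ + √(L² − r² sin²θ), so v = −rω sinθ·[1 + r cosθ/√(L² − r² sin²θ)].
With r = 0.0578 m, L = 0.2784 m, θ = 156.1°: √(L² − r² sin²θ) = 0.27741 m.
v = −0.0578·140.3·0.40514·[1 + 0.0578·-0.91425/0.27741] = -2.6597 m/s.
|v| = 2.6597 m/s = 2659.7 mm/s.

2660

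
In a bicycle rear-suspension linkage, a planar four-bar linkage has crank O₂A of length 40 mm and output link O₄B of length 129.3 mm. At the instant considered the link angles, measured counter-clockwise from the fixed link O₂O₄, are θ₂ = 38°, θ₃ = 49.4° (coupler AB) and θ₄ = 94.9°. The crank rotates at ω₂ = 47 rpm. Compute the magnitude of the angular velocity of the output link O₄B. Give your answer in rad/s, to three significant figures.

ω₂ = 4.922 rad/s (from 47 rpm).
Differentiating the loop-closure r₂e^{iθ₂}+r₃e^{iθ₃}=r₁+r₄e^{iθ₄} gives r₂ω₂e^{iθ₂}+r₃ω₃e^{iθ₃}=r₄ω₄e^{iθ₄}.
Eliminating the other unknown: ω₄ = r₂ω₂ sin(θ₂−θ₃) / [r₄ sin(θ₄−θ₃)].
Numerator sine = -0.19766; denominator sine = +0.71325.
Result = 0.04·4.922·(-0.19766) / (0.1293·(+0.71325)) = -0.42195 rad/s; magnitude 0.42195 rad/s.

0.422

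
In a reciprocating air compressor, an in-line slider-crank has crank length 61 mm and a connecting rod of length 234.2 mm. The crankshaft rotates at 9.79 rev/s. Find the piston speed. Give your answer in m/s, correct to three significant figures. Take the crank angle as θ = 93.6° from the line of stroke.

3.68

ω = 2π·9.79 = 61.51 rad/s
For an in-line slider-crank, x = r cosθ + √(L² − r² sin²θ), so v = −rω sinθ·[1 + r cosθ/√(L² − r² sin²θ)].
With r = 0.061 m, L = 0.2342 m, θ = 93.6°: √(L² − r² sin²θ) = 0.22615 m.
v = −0.061·61.51·0.99803·[1 + 0.061·-0.06279/0.22615] = -3.6814 m/s.
|v| = 3.6814 m/s.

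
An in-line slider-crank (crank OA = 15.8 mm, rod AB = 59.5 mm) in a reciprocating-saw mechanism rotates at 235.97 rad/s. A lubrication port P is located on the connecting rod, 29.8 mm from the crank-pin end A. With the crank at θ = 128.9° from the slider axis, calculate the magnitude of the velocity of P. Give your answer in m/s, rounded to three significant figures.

2.90

ω = 236 rad/s.  Crank-pin speed |V_A| = rω = 3.7283 m/s, perpendicular to OA.
Rod angle: sinφ = −(r/L) sinθ ⇒ φ = -11.927°; ω_rod = −rω cosθ/√(L²−r²sin²θ) = +40.217 rad/s.
V_P = V_A + ω_rod × AP, with AP = 0.0298 m along the rod.
Components: V_Px = −rω sinθ − a·ω_rod·sinφ = -2.6539 m/s;  V_Py = rω cosθ + a·ω_rod·cosφ = -1.1687 m/s.
|V_P| = √(V_Px² + V_Py²) = 2.8998 m/s.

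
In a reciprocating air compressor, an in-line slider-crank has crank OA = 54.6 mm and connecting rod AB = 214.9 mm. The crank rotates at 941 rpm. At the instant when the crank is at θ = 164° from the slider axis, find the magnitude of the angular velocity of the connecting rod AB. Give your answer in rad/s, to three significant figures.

24.1

ω = 98.54 rad/s (converted from 941 rpm).
The rod makes angle φ with the slider axis where L sinφ = r sinθ; differentiating, L cosφ·φ̇ = r ω cosθ.
L cosφ = √(L² − r² sin²θ) = 0.21437 m.
|ω_rod| = r ω |cosθ| / √(L² − r² sin²θ) = 0.0546·98.54·0.96126/0.21437 = 24.126 rad/s.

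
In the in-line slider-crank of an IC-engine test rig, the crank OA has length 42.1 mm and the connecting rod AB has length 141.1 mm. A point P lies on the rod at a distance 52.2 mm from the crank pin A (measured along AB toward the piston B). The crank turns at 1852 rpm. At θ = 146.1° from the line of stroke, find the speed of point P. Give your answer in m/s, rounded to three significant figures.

ω = 193.9 rad/s.  Crank-pin speed |V_A| = rω = 8.1649 m/s, perpendicular to OA.
Rod angle: sinφ = −(r/L) sinθ ⇒ φ = -9.579°; ω_rod = −rω cosθ/√(L²−r²sin²θ) = +48.709 rad/s.
V_P = V_A + ω_rod × AP, with AP = 0.0522 m along the rod.
Components: V_Px = −rω sinθ − a·ω_rod·sinφ = -4.1308 m/s;  V_Py = rω cosθ + a·ω_rod·cosφ = -4.2698 m/s.
|V_P| = √(V_Px² + V_Py²) = 5.941 m/s.

5.94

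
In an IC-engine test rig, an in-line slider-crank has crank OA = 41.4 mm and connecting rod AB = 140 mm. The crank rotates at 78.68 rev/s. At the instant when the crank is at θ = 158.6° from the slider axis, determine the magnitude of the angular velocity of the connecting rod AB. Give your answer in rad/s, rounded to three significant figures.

ω = 494.4 rad/s (converted from 78.68 rev/s).
The rod makes angle φ with the slider axis where L sinφ = r sinθ; differentiating, L cosφ·φ̇ = r ω cosθ.
L cosφ = √(L² − r² sin²θ) = 0.13918 m.
|ω_rod| = r ω |cosθ| / √(L² − r² sin²θ) = 0.0414·494.4·0.93106/0.13918 = 136.91 rad/s.

137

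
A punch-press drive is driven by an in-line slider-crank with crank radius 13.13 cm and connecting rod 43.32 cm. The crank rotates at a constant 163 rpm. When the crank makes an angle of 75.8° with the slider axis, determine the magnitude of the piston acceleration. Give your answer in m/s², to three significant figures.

1.22

ω = 2π·163/60 = 17.07 rad/s
x(θ) = r cosθ + √(L² − r² sin²θ); with ω constant, a = ω²·d²x/dθ².
d²x/dθ² = −r cosθ − r²(cos2θ)/√u − r⁴ sin²2θ/(4u^{3/2}),  u = L² − r² sin²θ = 0.17146 m².
Substituting r = 0.1313 m, L = 0.4332 m, θ = 75.8°: d²x/dθ² = +0.0041777 m.
a = ω²·d²x/dθ² = (17.07)²·(+0.0041777) = +1.2172 m/s²;  |a| = 1.2172 m/s².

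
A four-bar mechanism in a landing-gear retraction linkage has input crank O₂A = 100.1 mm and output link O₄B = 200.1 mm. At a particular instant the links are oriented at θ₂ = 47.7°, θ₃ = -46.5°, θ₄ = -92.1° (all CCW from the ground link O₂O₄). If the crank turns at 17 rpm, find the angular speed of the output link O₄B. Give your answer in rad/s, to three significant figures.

1.24

ω₂ = 1.78 rad/s (from 17 rpm).
Differentiating the loop-closure r₂e^{iθ₂}+r₃e^{iθ₃}=r₁+r₄e^{iθ₄} gives r₂ω₂e^{iθ₂}+r₃ω₃e^{iθ₃}=r₄ω₄e^{iθ₄}.
Eliminating the other unknown: ω₄ = r₂ω₂ sin(θ₂−θ₃) / [r₄ sin(θ₄−θ₃)].
Numerator sine = +0.99731; denominator sine = -0.71447.
Result = 0.1001·1.78·(+0.99731) / (0.2001·(-0.71447)) = -1.2431 rad/s; magnitude 1.2431 rad/s.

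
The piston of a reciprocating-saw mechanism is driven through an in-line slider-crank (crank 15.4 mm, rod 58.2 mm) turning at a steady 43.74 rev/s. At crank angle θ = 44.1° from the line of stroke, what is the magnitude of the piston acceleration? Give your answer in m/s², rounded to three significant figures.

ω = 2π·43.7 = 274.8 rad/s
x(θ) = r cosθ + √(L² − r² sin²θ); with ω constant, a = ω²·d²x/dθ².
d²x/dθ² = −r cosθ − r²(cos2θ)/√u − r⁴ sin²2θ/(4u^{3/2}),  u = L² − r² sin²θ = 0.00327238 m².
Substituting r = 0.0154 m, L = 0.0582 m, θ = 44.1°: d²x/dθ² = -0.011264 m.
a = ω²·d²x/dθ² = (274.8)²·(-0.011264) = -850.8 m/s²;  |a| = 850.8 m/s².

851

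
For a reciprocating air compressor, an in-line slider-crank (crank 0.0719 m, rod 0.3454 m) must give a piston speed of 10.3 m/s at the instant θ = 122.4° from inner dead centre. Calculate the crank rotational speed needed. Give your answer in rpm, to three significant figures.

1830

For an in-line slider-crank, |v_piston| = rω|sinθ|·[1 + r cosθ/√(L² − r² sin²θ)].
With r = 0.0719 m, L = 0.3454 m, θ = 122.4°: the bracketed kinematic factor |dx/dθ| = 0.053829 m.
ω = v/|dx/dθ| = 10.3/0.053829 = 191.35 rad/s.
N = 60ω/(2π) = 1827.2 rpm.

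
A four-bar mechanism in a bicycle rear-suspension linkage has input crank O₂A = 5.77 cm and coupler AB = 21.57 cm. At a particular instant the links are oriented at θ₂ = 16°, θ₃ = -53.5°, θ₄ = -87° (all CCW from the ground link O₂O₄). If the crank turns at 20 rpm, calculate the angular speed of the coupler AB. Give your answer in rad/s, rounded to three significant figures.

ω₂ = 2.094 rad/s (from 20 rpm).
Differentiating the loop-closure r₂e^{iθ₂}+r₃e^{iθ₃}=r₁+r₄e^{iθ₄} gives r₂ω₂e^{iθ₂}+r₃ω₃e^{iθ₃}=r₄ω₄e^{iθ₄}.
Eliminating the other unknown: ω₃ = r₂ω₂ sin(θ₄−θ₂) / [r₃ sin(θ₃−θ₄)].
Numerator sine = -0.97437; denominator sine = +0.55194.
Result = 0.0577·2.094·(-0.97437) / (0.2157·(+0.55194)) = -0.98905 rad/s; magnitude 0.98905 rad/s.

0.989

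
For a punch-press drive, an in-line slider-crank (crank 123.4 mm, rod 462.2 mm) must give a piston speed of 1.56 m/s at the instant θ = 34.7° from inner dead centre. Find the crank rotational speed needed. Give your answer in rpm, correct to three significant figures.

174

For an in-line slider-crank, |v_piston| = rω|sinθ|·[1 + r cosθ/√(L² − r² sin²θ)].
With r = 0.1234 m, L = 0.4622 m, θ = 34.7°: the bracketed kinematic factor |dx/dθ| = 0.08585 m.
ω = v/|dx/dθ| = 1.56/0.08585 = 18.171 rad/s.
N = 60ω/(2π) = 173.52 rpm.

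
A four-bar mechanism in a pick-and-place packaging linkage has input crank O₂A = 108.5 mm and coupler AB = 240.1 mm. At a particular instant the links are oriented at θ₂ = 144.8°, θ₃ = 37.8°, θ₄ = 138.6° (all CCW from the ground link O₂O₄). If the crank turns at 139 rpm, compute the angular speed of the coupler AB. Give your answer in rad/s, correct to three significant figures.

ω₂ = 14.56 rad/s (from 139 rpm).
Differentiating the loop-closure r₂e^{iθ₂}+r₃e^{iθ₃}=r₁+r₄e^{iθ₄} gives r₂ω₂e^{iθ₂}+r₃ω₃e^{iθ₃}=r₄ω₄e^{iθ₄}.
Eliminating the other unknown: ω₃ = r₂ω₂ sin(θ₄−θ₂) / [r₃ sin(θ₃−θ₄)].
Numerator sine = -0.10800; denominator sine = -0.98229.
Result = 0.1085·14.56·(-0.10800) / (0.2401·(-0.98229)) = +0.72321 rad/s; magnitude 0.72321 rad/s.

0.723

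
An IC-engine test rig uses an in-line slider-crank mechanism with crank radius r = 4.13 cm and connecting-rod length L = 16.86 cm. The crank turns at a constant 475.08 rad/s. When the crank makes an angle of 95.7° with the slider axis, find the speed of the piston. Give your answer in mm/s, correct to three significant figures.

19000

ω = 475.1 rad/s
For an in-line slider-crank, x = r cosθ + √(L² − r² sin²θ), so v = −rω sinθ·[1 + r cosθ/√(L² − r² sin²θ)].
With r = 0.0413 m, L = 0.1686 m, θ = 95.7°: √(L² − r² sin²θ) = 0.16351 m.
v = −0.0413·475.1·0.99506·[1 + 0.0413·-0.09932/0.16351] = -19.034 m/s.
|v| = 19.034 m/s = 19034 mm/s.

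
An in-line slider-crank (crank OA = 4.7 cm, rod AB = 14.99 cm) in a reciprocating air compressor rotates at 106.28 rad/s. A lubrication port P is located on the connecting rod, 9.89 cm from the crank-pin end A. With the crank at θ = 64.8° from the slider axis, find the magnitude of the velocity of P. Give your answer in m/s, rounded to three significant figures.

4.99

ω = 106.3 rad/s.  Crank-pin speed |V_A| = rω = 4.9952 m/s, perpendicular to OA.
Rod angle: sinφ = −(r/L) sinθ ⇒ φ = -16.481°; ω_rod = −rω cosθ/√(L²−r²sin²θ) = -14.796 rad/s.
V_P = V_A + ω_rod × AP, with AP = 0.0989 m along the rod.
Components: V_Px = −rω sinθ − a·ω_rod·sinφ = -4.9349 m/s;  V_Py = rω cosθ + a·ω_rod·cosφ = +0.72361 m/s.
|V_P| = √(V_Px² + V_Py²) = 4.9877 m/s.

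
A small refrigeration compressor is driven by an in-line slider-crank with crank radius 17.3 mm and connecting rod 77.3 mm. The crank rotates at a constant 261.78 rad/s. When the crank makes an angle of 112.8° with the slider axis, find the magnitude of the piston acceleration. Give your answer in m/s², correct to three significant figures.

647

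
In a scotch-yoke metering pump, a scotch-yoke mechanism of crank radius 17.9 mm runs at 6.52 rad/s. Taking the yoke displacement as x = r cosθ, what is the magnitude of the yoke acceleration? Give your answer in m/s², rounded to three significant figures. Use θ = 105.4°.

ω = 6.52 rad/s
x = r cosθ ⇒ ẍ = −rω² cosθ (ω constant).
|a| = rω²|cosθ| = 0.0179·(6.52)²·|cos 105.4°| = 0.20207 m/s².

0.202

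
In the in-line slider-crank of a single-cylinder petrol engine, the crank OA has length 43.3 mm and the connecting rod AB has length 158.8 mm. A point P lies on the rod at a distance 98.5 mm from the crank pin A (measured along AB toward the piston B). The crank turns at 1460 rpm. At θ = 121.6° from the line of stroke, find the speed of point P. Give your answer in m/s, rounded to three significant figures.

ω = 152.9 rad/s.  Crank-pin speed |V_A| = rω = 6.6202 m/s, perpendicular to OA.
Rod angle: sinφ = −(r/L) sinθ ⇒ φ = -13.429°; ω_rod = −rω cosθ/√(L²−r²sin²θ) = +22.458 rad/s.
V_P = V_A + ω_rod × AP, with AP = 0.0985 m along the rod.
Components: V_Px = −rω sinθ − a·ω_rod·sinφ = -5.1248 m/s;  V_Py = rω cosθ + a·ω_rod·cosφ = -1.3172 m/s.
|V_P| = √(V_Px² + V_Py²) = 5.2914 m/s.

5.29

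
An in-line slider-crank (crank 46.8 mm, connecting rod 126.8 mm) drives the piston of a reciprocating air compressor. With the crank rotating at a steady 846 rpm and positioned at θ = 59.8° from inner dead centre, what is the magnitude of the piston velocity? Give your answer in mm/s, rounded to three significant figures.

4290

ω = 2π·846/60 = 88.59 rad/s
For an in-line slider-crank, x = r cosθ + √(L² − r² sin²θ), so v = −rω sinθ·[1 + r cosθ/√(L² − r² sin²θ)].
With r = 0.0468 m, L = 0.1268 m, θ = 59.8°: √(L² − r² sin²θ) = 0.12018 m.
v = −0.0468·88.59·0.86427·[1 + 0.0468·0.50302/0.12018] = -4.2854 m/s.
|v| = 4.2854 m/s = 4285.4 mm/s.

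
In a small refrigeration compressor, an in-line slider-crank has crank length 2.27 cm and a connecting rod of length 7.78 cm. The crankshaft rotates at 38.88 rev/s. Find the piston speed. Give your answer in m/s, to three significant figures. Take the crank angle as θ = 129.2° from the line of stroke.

ω = 2π·38.9 = 244.3 rad/s
For an in-line slider-crank, x = r cosθ + √(L² − r² sin²θ), so v = −rω sinθ·[1 + r cosθ/√(L² − r² sin²θ)].
With r = 0.0227 m, L = 0.0778 m, θ = 129.2°: √(L² − r² sin²θ) = 0.075785 m.
v = −0.0227·244.3·0.77494·[1 + 0.0227·-0.63203/0.075785] = -3.4838 m/s.
|v| = 3.4838 m/s.

3.48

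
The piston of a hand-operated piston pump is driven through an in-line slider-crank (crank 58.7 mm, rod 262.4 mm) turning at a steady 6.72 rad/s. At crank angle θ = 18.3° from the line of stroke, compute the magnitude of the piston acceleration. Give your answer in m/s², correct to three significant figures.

ω = 6.72 rad/s
x(θ) = r cosθ + √(L² − r² sin²θ); with ω constant, a = ω²·d²x/dθ².
d²x/dθ² = −r cosθ − r²(cos2θ)/√u − r⁴ sin²2θ/(4u^{3/2}),  u = L² − r² sin²θ = 0.068514 m².
Substituting r = 0.0587 m, L = 0.2624 m, θ = 18.3°: d²x/dθ² = -0.066358 m.
a = ω²·d²x/dθ² = (6.72)²·(-0.066358) = -2.9966 m/s²;  |a| = 2.9966 m/s².

3.00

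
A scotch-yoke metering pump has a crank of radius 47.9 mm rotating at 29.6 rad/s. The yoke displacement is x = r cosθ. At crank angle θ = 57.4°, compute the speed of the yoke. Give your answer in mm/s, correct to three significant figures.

1190

ω = 29.6 rad/s
x = r cosθ ⇒ ẋ = −rω sinθ.
|v| = rω|sinθ| = 0.0479·29.6·|sin 57.4°| = 1.1945 m/s = 1194.5 mm/s.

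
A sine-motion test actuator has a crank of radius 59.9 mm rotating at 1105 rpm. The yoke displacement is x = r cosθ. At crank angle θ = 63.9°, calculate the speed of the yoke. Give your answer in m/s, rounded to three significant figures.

ω = 115.7 rad/s (from 1105 rpm).
x = r cosθ ⇒ ẋ = −rω sinθ.
|v| = rω|sinθ| = 0.0599·115.7·|sin 63.9°| = 6.2245 m/s.

6.22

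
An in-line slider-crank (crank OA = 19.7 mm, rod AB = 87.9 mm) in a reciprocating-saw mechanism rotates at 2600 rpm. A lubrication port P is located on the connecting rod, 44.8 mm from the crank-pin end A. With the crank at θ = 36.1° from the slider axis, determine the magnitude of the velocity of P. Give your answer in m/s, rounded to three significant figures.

ω = 272.3 rad/s.  Crank-pin speed |V_A| = rω = 5.3637 m/s, perpendicular to OA.
Rod angle: sinφ = −(r/L) sinθ ⇒ φ = -7.588°; ω_rod = −rω cosθ/√(L²−r²sin²θ) = -49.74 rad/s.
V_P = V_A + ω_rod × AP, with AP = 0.0448 m along the rod.
Components: V_Px = −rω sinθ − a·ω_rod·sinφ = -3.4546 m/s;  V_Py = rω cosθ + a·ω_rod·cosφ = +2.125 m/s.
|V_P| = √(V_Px² + V_Py²) = 4.0558 m/s.

4.06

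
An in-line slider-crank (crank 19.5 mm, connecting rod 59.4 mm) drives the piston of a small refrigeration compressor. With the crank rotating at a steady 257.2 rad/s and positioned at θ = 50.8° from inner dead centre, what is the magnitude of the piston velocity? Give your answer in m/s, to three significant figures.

4.72

ω = 257.2 rad/s
For an in-line slider-crank, x = r cosθ + √(L² − r² sin²θ), so v = −rω sinθ·[1 + r cosθ/√(L² − r² sin²θ)].
With r = 0.0195 m, L = 0.0594 m, θ = 50.8°: √(L² − r² sin²θ) = 0.057446 m.
v = −0.0195·257.2·0.77494·[1 + 0.0195·0.63203/0.057446] = -4.7205 m/s.
|v| = 4.7205 m/s.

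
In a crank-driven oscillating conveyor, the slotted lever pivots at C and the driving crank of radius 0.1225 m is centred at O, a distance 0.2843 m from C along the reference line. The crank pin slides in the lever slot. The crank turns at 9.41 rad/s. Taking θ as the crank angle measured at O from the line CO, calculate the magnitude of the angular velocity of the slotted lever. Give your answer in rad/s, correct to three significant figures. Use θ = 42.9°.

2.60

ω = 9.41 rad/s
Crank pin A relative to C: A = (d + r cosθ, r sinθ); lever angle φ = atan2(r sinθ, d + r cosθ).
Differentiating tanφ: φ̇ = rω(d cosθ + r)/(d² + r² + 2dr cosθ).
d² + r² + 2dr cosθ = |CA|² = 0.146857 m²;  d cosθ + r = +0.33076 m.
|ω_lever| = |0.1225·9.41·+0.33076| / 0.146857 = 2.5963 rad/s.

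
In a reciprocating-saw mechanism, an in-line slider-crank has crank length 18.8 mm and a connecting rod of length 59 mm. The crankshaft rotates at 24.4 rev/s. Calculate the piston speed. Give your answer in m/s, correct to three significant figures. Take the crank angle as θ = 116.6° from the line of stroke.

2.19

ω = 2π·24.4 = 153.3 rad/s
For an in-line slider-crank, x = r cosθ + √(L² − r² sin²θ), so v = −rω sinθ·[1 + r cosθ/√(L² − r² sin²θ)].
With r = 0.0188 m, L = 0.059 m, θ = 116.6°: √(L² − r² sin²θ) = 0.056555 m.
v = −0.0188·153.3·0.89415·[1 + 0.0188·-0.44776/0.056555] = -2.1936 m/s.
|v| = 2.1936 m/s.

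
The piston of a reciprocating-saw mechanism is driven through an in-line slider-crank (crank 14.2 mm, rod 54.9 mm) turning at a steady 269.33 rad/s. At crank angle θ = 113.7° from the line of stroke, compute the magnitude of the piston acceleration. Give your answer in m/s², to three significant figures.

597

ω = 269.3 rad/s
x(θ) = r cosθ + √(L² − r² sin²θ); with ω constant, a = ω²·d²x/dθ².
d²x/dθ² = −r cosθ − r²(cos2θ)/√u − r⁴ sin²2θ/(4u^{3/2}),  u = L² − r² sin²θ = 0.00284495 m².
Substituting r = 0.0142 m, L = 0.0549 m, θ = 113.7°: d²x/dθ² = +0.0082302 m.
a = ω²·d²x/dθ² = (269.3)²·(+0.0082302) = +597.01 m/s²;  |a| = 597.01 m/s².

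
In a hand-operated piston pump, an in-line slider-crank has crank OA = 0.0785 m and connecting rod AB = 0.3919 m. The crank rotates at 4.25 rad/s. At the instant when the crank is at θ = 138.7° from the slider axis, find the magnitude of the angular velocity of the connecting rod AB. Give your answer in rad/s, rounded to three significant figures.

0.645

ω = 4.25 rad/s
The rod makes angle φ with the slider axis where L sinφ = r sinθ; differentiating, L cosφ·φ̇ = r ω cosθ.
L cosφ = √(L² − r² sin²θ) = 0.38846 m.
|ω_rod| = r ω |cosθ| / √(L² − r² sin²θ) = 0.0785·4.25·0.75126/0.38846 = 0.64522 rad/s.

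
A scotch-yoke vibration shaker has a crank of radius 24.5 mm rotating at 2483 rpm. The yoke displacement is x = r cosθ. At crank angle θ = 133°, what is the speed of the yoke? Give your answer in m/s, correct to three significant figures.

ω = 260 rad/s (from 2483 rpm).
x = r cosθ ⇒ ẋ = −rω sinθ.
|v| = rω|sinθ| = 0.0245·260·|sin 133°| = 4.6591 m/s.

4.66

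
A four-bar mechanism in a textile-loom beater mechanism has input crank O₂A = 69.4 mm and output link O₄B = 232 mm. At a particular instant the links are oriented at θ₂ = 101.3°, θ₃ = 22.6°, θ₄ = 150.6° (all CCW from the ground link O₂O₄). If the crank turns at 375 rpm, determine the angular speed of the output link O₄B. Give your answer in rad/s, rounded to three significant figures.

ω₂ = 39.27 rad/s (from 375 rpm).
Differentiating the loop-closure r₂e^{iθ₂}+r₃e^{iθ₃}=r₁+r₄e^{iθ₄} gives r₂ω₂e^{iθ₂}+r₃ω₃e^{iθ₃}=r₄ω₄e^{iθ₄}.
Eliminating the other unknown: ω₄ = r₂ω₂ sin(θ₂−θ₃) / [r₄ sin(θ₄−θ₃)].
Numerator sine = +0.98061; denominator sine = +0.78801.
Result = 0.0694·39.27·(+0.98061) / (0.232·(+0.78801)) = +14.618 rad/s; magnitude 14.618 rad/s.

14.6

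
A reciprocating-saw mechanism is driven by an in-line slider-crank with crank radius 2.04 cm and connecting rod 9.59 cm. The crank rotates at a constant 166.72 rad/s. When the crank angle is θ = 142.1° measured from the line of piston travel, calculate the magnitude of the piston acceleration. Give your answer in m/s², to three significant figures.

416

ω = 166.7 rad/s
x(θ) = r cosθ + √(L² − r² sin²θ); with ω constant, a = ω²·d²x/dθ².
d²x/dθ² = −r cosθ − r²(cos2θ)/√u − r⁴ sin²2θ/(4u^{3/2}),  u = L² − r² sin²θ = 0.00903977 m².
Substituting r = 0.0204 m, L = 0.0959 m, θ = 142.1°: d²x/dθ² = +0.014976 m.
a = ω²·d²x/dθ² = (166.7)²·(+0.014976) = +416.27 m/s²;  |a| = 416.27 m/s².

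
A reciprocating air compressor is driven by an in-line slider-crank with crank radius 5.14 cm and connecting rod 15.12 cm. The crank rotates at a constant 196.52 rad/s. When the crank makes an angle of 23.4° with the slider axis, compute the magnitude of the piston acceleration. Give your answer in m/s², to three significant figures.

2300

ω = 196.5 rad/s
x(θ) = r cosθ + √(L² − r² sin²θ); with ω constant, a = ω²·d²x/dθ².
d²x/dθ² = −r cosθ − r²(cos2θ)/√u − r⁴ sin²2θ/(4u^{3/2}),  u = L² − r² sin²θ = 0.0224447 m².
Substituting r = 0.0514 m, L = 0.1512 m, θ = 23.4°: d²x/dθ² = -0.05952 m.
a = ω²·d²x/dθ² = (196.5)²·(-0.05952) = -2298.7 m/s²;  |a| = 2298.7 m/s².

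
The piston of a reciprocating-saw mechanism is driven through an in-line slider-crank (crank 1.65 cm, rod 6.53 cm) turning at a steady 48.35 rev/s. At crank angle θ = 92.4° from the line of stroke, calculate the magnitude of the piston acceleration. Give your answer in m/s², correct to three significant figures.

460

ω = 2π·48.4 = 303.8 rad/s
x(θ) = r cosθ + √(L² − r² sin²θ); with ω constant, a = ω²·d²x/dθ².
d²x/dθ² = −r cosθ − r²(cos2θ)/√u − r⁴ sin²2θ/(4u^{3/2}),  u = L² − r² sin²θ = 0.00399232 m².
Substituting r = 0.0165 m, L = 0.0653 m, θ = 92.4°: d²x/dθ² = +0.0049841 m.
a = ω²·d²x/dθ² = (303.8)²·(+0.0049841) = +459.98 m/s²;  |a| = 459.98 m/s².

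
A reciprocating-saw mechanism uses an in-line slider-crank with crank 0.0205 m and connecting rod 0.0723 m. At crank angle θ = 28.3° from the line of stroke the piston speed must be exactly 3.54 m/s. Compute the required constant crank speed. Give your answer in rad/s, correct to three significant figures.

291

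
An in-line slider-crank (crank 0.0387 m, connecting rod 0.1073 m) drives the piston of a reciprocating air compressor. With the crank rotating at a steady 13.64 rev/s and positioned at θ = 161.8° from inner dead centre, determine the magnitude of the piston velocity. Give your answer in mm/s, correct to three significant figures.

ω = 2π·13.6 = 85.7 rad/s
For an in-line slider-crank, x = r cosθ + √(L² − r² sin²θ), so v = −rω sinθ·[1 + r cosθ/√(L² − r² sin²θ)].
With r = 0.0387 m, L = 0.1073 m, θ = 161.8°: √(L² − r² sin²θ) = 0.10662 m.
v = −0.0387·85.7·0.31233·[1 + 0.0387·-0.94997/0.10662] = -0.67871 m/s.
|v| = 0.67871 m/s = 678.71 mm/s.

679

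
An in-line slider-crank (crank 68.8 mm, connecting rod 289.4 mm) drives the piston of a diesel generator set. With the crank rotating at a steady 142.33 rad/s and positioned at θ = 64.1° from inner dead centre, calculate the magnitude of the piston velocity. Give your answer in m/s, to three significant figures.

9.75

ω = 142.3 rad/s
For an in-line slider-crank, x = r cosθ + √(L² − r² sin²θ), so v = −rω sinθ·[1 + r cosθ/√(L² − r² sin²θ)].
With r = 0.0688 m, L = 0.2894 m, θ = 64.1°: √(L² − r² sin²θ) = 0.2827 m.
v = −0.0688·142.3·0.89956·[1 + 0.0688·0.43680/0.2827] = -9.7451 m/s.
|v| = 9.7451 m/s.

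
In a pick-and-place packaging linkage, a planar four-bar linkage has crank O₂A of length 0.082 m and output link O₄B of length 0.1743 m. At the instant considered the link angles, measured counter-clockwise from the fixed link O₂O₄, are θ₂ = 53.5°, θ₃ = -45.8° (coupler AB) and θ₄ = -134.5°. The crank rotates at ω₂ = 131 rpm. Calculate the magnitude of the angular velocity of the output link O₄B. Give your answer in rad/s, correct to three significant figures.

6.37

ω₂ = 13.72 rad/s (from 131 rpm).
Differentiating the loop-closure r₂e^{iθ₂}+r₃e^{iθ₃}=r₁+r₄e^{iθ₄} gives r₂ω₂e^{iθ₂}+r₃ω₃e^{iθ₃}=r₄ω₄e^{iθ₄}.
Eliminating the other unknown: ω₄ = r₂ω₂ sin(θ₂−θ₃) / [r₄ sin(θ₄−θ₃)].
Numerator sine = +0.98686; denominator sine = -0.99974.
Result = 0.082·13.72·(+0.98686) / (0.1743·(-0.99974)) = -6.3706 rad/s; magnitude 6.3706 rad/s.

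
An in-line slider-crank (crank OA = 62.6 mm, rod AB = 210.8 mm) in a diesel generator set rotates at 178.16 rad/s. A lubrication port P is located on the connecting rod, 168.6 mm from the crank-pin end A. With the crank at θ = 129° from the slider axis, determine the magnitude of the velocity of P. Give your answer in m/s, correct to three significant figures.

7.47

ω = 178.2 rad/s.  Crank-pin speed |V_A| = rω = 11.153 m/s, perpendicular to OA.
Rod angle: sinφ = −(r/L) sinθ ⇒ φ = -13.343°; ω_rod = −rω cosθ/√(L²−r²sin²θ) = +34.219 rad/s.
V_P = V_A + ω_rod × AP, with AP = 0.1686 m along the rod.
Components: V_Px = −rω sinθ − a·ω_rod·sinφ = -7.3359 m/s;  V_Py = rω cosθ + a·ω_rod·cosφ = -1.4051 m/s.
|V_P| = √(V_Px² + V_Py²) = 7.4692 m/s.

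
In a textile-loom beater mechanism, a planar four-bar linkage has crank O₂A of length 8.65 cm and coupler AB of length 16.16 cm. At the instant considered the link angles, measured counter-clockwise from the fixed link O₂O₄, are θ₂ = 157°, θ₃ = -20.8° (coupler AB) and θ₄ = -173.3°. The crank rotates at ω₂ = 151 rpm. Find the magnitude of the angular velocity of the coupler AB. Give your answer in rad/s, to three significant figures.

9.08

ω₂ = 15.81 rad/s (from 151 rpm).
Differentiating the loop-closure r₂e^{iθ₂}+r₃e^{iθ₃}=r₁+r₄e^{iθ₄} gives r₂ω₂e^{iθ₂}+r₃ω₃e^{iθ₃}=r₄ω₄e^{iθ₄}.
Eliminating the other unknown: ω₃ = r₂ω₂ sin(θ₄−θ₂) / [r₃ sin(θ₃−θ₄)].
Numerator sine = +0.49546; denominator sine = +0.46175.
Result = 0.0865·15.81·(+0.49546) / (0.1616·(+0.46175)) = +9.082 rad/s; magnitude 9.082 rad/s.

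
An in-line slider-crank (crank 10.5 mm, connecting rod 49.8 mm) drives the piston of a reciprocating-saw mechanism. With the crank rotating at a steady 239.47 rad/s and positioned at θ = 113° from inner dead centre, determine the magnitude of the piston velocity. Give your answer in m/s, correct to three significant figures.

2.12

ω = 239.5 rad/s
For an in-line slider-crank, x = r cosθ + √(L² − r² sin²θ), so v = −rω sinθ·[1 + r cosθ/√(L² − r² sin²θ)].
With r = 0.0105 m, L = 0.0498 m, θ = 113°: √(L² − r² sin²θ) = 0.048853 m.
v = −0.0105·239.5·0.92050·[1 + 0.0105·-0.39073/0.048853] = -2.1202 m/s.
|v| = 2.1202 m/s.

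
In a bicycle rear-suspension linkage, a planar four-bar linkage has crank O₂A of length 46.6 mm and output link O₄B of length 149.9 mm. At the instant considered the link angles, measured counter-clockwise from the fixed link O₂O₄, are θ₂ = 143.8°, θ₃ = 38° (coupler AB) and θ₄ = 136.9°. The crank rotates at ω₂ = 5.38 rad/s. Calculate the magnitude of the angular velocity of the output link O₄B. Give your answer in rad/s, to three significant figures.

1.63

ω₂ = 5.38 rad/s
Differentiating the loop-closure r₂e^{iθ₂}+r₃e^{iθ₃}=r₁+r₄e^{iθ₄} gives r₂ω₂e^{iθ₂}+r₃ω₃e^{iθ₃}=r₄ω₄e^{iθ₄}.
Eliminating the other unknown: ω₄ = r₂ω₂ sin(θ₂−θ₃) / [r₄ sin(θ₄−θ₃)].
Numerator sine = +0.96222; denominator sine = +0.98796.
Result = 0.0466·5.38·(+0.96222) / (0.1499·(+0.98796)) = +1.6289 rad/s; magnitude 1.6289 rad/s.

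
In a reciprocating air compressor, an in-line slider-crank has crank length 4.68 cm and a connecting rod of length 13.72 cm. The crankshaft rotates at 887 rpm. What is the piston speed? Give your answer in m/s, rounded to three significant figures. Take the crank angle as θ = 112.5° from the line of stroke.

3.46

ω = 2π·887/60 = 92.89 rad/s
For an in-line slider-crank, x = r cosθ + √(L² − r² sin²θ), so v = −rω sinθ·[1 + r cosθ/√(L² − r² sin²θ)].
With r = 0.0468 m, L = 0.1372 m, θ = 112.5°: √(L² − r² sin²θ) = 0.13021 m.
v = −0.0468·92.89·0.92388·[1 + 0.0468·-0.38268/0.13021] = -3.4638 m/s.
|v| = 3.4638 m/s.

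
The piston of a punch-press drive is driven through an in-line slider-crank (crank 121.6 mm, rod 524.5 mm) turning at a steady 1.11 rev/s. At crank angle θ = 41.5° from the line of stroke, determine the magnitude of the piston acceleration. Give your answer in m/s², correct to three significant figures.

4.62

ω = 2π·1.11 = 6.974 rad/s
x(θ) = r cosθ + √(L² − r² sin²θ); with ω constant, a = ω²·d²x/dθ².
d²x/dθ² = −r cosθ − r²(cos2θ)/√u − r⁴ sin²2θ/(4u^{3/2}),  u = L² − r² sin²θ = 0.268608 m².
Substituting r = 0.1216 m, L = 0.5245 m, θ = 41.5°: d²x/dθ² = -0.094937 m.
a = ω²·d²x/dθ² = (6.974)²·(-0.094937) = -4.6179 m/s²;  |a| = 4.6179 m/s².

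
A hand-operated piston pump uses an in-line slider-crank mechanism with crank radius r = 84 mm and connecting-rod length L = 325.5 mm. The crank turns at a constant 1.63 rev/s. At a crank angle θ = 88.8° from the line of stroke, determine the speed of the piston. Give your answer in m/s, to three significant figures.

0.865

ω = 2π·1.63 = 10.24 rad/s
For an in-line slider-crank, x = r cosθ + √(L² − r² sin²θ), so v = −rω sinθ·[1 + r cosθ/√(L² − r² sin²θ)].
With r = 0.084 m, L = 0.3255 m, θ = 88.8°: √(L² − r² sin²θ) = 0.31448 m.
v = −0.084·10.24·0.99978·[1 + 0.084·0.02094/0.31448] = -0.86492 m/s.
|v| = 0.86492 m/s.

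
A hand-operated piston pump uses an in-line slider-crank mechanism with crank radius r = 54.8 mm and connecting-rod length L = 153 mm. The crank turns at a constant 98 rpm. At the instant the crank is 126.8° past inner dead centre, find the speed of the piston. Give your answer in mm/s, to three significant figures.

349

ω = 2π·98/60 = 10.26 rad/s
For an in-line slider-crank, x = r cosθ + √(L² − r² sin²θ), so v = −rω sinθ·[1 + r cosθ/√(L² − r² sin²θ)].
With r = 0.0548 m, L = 0.153 m, θ = 126.8°: √(L² − r² sin²θ) = 0.14657 m.
v = −0.0548·10.26·0.80073·[1 + 0.0548·-0.59902/0.14657] = -0.34947 m/s.
|v| = 0.34947 m/s = 349.47 mm/s.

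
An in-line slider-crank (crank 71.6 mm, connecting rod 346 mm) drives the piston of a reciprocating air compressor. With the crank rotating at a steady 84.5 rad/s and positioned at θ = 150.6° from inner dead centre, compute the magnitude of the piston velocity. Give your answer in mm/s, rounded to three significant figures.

2430

ω = 84.5 rad/s
For an in-line slider-crank, x = r cosθ + √(L² − r² sin²θ), so v = −rω sinθ·[1 + r cosθ/√(L² − r² sin²θ)].
With r = 0.0716 m, L = 0.346 m, θ = 150.6°: √(L² − r² sin²θ) = 0.34421 m.
v = −0.0716·84.5·0.49090·[1 + 0.0716·-0.87121/0.34421] = -2.4318 m/s.
|v| = 2.4318 m/s = 2431.8 mm/s.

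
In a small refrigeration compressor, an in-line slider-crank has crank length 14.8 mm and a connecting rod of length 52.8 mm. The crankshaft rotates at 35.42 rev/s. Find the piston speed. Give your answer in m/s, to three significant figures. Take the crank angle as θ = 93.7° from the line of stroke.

3.22

ω = 2π·35.4 = 222.6 rad/s
For an in-line slider-crank, x = r cosθ + √(L² − r² sin²θ), so v = −rω sinθ·[1 + r cosθ/√(L² − r² sin²θ)].
With r = 0.0148 m, L = 0.0528 m, θ = 93.7°: √(L² − r² sin²θ) = 0.050692 m.
v = −0.0148·222.6·0.99792·[1 + 0.0148·-0.06453/0.050692] = -3.225 m/s.
|v| = 3.225 m/s.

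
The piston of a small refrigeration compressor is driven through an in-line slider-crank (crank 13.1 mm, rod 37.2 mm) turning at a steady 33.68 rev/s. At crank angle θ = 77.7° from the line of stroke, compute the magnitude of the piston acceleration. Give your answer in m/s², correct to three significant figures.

ω = 2π·33.7 = 211.6 rad/s
x(θ) = r cosθ + √(L² − r² sin²θ); with ω constant, a = ω²·d²x/dθ².
d²x/dθ² = −r cosθ − r²(cos2θ)/√u − r⁴ sin²2θ/(4u^{3/2}),  u = L² − r² sin²θ = 0.00122002 m².
Substituting r = 0.0131 m, L = 0.0372 m, θ = 77.7°: d²x/dθ² = +0.0016466 m.
a = ω²·d²x/dθ² = (211.6)²·(+0.0016466) = +73.737 m/s²;  |a| = 73.737 m/s².

73.7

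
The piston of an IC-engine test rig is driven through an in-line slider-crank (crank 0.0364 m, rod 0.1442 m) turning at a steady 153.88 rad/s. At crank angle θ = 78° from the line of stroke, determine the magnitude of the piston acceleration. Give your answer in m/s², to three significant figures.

25.3

ω = 153.9 rad/s
x(θ) = r cosθ + √(L² − r² sin²θ); with ω constant, a = ω²·d²x/dθ².
d²x/dθ² = −r cosθ − r²(cos2θ)/√u − r⁴ sin²2θ/(4u^{3/2}),  u = L² − r² sin²θ = 0.019526 m².
Substituting r = 0.0364 m, L = 0.1442 m, θ = 78°: d²x/dθ² = +0.0010676 m.
a = ω²·d²x/dθ² = (153.9)²·(+0.0010676) = +25.279 m/s²;  |a| = 25.279 m/s².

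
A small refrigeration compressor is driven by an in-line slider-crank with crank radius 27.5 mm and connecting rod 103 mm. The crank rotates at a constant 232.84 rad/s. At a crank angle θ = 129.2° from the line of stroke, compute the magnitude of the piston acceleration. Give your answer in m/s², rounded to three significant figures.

1020

ω = 232.8 rad/s
x(θ) = r cosθ + √(L² − r² sin²θ); with ω constant, a = ω²·d²x/dθ².
d²x/dθ² = −r cosθ − r²(cos2θ)/√u − r⁴ sin²2θ/(4u^{3/2}),  u = L² − r² sin²θ = 0.0101548 m².
Substituting r = 0.0275 m, L = 0.103 m, θ = 129.2°: d²x/dθ² = +0.018756 m.
a = ω²·d²x/dθ² = (232.8)²·(+0.018756) = +1016.8 m/s²;  |a| = 1016.8 m/s².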